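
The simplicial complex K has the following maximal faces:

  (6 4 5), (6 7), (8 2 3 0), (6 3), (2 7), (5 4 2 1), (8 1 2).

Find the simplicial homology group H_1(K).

We work with the vertex ordering 0 < 1 < 2 < 3 < 4 < 5 < 6 < 7 < 8. The simplices of K, each written with vertices in increasing order, are:

  0-simplices (9): [0], [1], [2], [3], [4], [5], [6], [7], [8]
  1-simplices (18): [0,2], [0,3], [0,8], [1,2], [1,4], [1,5], [1,8], [2,3], [2,4], [2,5], [2,7], [2,8], [3,6], [3,8], [4,5], [4,6], [5,6], [6,7]
  2-simplices (10): [0,2,3], [0,2,8], [0,3,8], [1,2,4], [1,2,5], [1,2,8], [1,4,5], [2,3,8], [2,4,5], [4,5,6]
  3-simplices (2): [0,2,3,8], [1,2,4,5]

so the chain groups are C_0 ≅ Z^9, C_1 ≅ Z^18, C_2 ≅ Z^10, C_3 ≅ Z^2.

∂_1: C_1 → C_0 sends each edge [p,q] (with p < q) to q − p.
This gives a 9×18 integer matrix of rank 8; reducing to Smith normal form yields diagonal entries (1,1,1,1,1,1,1,1).

∂_2: C_2 → C_1 sends each 2-simplex [p,q,r] to [q,r] − [p,r] + [p,q]. For instance
  ∂[2,4,5] = [4,5] − [2,5] + [2,4],
  ∂[1,2,4] = [2,4] − [1,4] + [1,2].
The resulting 18×10 matrix has rank 8, and its Smith normal form has invariant factors (1,1,1,1,1,1,1,1).

∂_3: C_3 → C_2 sends each 3-simplex σ to the alternating sum Σ_i (−1)^i (σ with its i-th vertex removed). For instance
  ∂[0,2,3,8] = [2,3,8] − [0,3,8] + [0,2,8] − [0,2,3],
  ∂[1,2,4,5] = [2,4,5] − [1,4,5] + [1,2,5] − [1,2,4].
This gives a 10×2 integer matrix of rank 2; reducing to Smith normal form yields diagonal entries (1,1).

Computing H_k = (kernel of ∂_k) / (image of ∂_{k+1}):

  H_1: rank ker ∂_1 − rank ∂_2 = (18 − 8) − 8 = 2, and the invariant factors of ∂_2 are all 1, so H_1 ≅ Z^2.

H_1 = Z^2.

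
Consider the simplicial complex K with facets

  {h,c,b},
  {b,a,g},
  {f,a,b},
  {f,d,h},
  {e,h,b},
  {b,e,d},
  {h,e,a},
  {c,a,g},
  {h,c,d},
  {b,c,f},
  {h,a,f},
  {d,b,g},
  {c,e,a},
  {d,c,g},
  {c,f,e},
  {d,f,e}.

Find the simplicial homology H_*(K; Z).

We work with the vertex ordering a < b < c < d < e < f < g < h. The simplices of K, each written with vertices in increasing order, are:

  0-simplices (8): a, b, c, d, e, f, g, h
  1-simplices (24): ab, ac, ae, af, ag, ah, bc, bd, be, bf, bg, bh, cd, ce, cf, cg, ch, de, df, dg, dh, ef, eh, fh
  2-simplices (16): abf, abg, ace, acg, aeh, afh, bcf, bch, bde, bdg, beh, cdg, cdh, cef, def, dfh

so the chain groups are C_0 ≅ Z^8, C_1 ≅ Z^24, C_2 ≅ Z^16.

∂_1: C_1 → C_0 maps an edge to its endpoints' difference, ∂[p,q] = q − p.
The 8×24 boundary matrix has rank 7 and Smith normal form diag(1,1,1,1,1,1,1).

The boundary map ∂_2: C_2 → C_1 acts by ∂[p,q,r] = [q,r] − [p,r] + [p,q]. For instance
  ∂cdh = dh − ch + cd,
  ∂bdg = dg − bg + bd.
This gives a 24×16 integer matrix of rank 15; reducing to Smith normal form yields diagonal entries (1,1,1,1,1,1,1,1,1,1,1,1,1,1,1).

From H_k ≅ ker(∂_k) / im(∂_{k+1}) we obtain:

  H_0: rank C_0 − rank ∂_1 = 8 − 7 = 1, and the invariant factors of ∂_1 are all 1, so H_0 ≅ Z.
  H_1: rank ker ∂_1 − rank ∂_2 = (24 − 7) − 15 = 2, and the invariant factors of ∂_2 are all 1, so H_1 ≅ Z^2.
  H_2: rank ker ∂_2 − rank ∂_3 = (16 − 15) − 0 = 1, and there is no ∂_3, so H_2 ≅ Z.

H_0 = Z,  H_1 = Z^2,  H_2 = Z.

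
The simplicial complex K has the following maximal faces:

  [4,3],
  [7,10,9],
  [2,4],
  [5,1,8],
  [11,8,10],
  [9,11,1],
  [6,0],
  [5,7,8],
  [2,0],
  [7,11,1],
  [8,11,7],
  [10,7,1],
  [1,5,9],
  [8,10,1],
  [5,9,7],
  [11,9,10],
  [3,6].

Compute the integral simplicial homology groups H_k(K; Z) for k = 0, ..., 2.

K has 12 vertices, 23 edges, 12 triangles.
rank ∂_0 = 0, rank ∂_1 = 10 ⇒ b_0 = 12 − 0 − 10 = 2; all invariant factors of ∂_1 are 1 so no torsion. So H_0 = Z^2.
rank ∂_1 = 10, rank ∂_2 = 12 ⇒ b_1 = 23 − 10 − 12 = 1; ∂_2 has invariant factor(s) [2] giving torsion. So H_1 = Z × Z/2.
rank ∂_2 = 12, rank ∂_3 = 0 ⇒ b_2 = 12 − 12 − 0 = 0. So H_2 = 0.

H_0 ≅ Z^2,  H_1 ≅ Z × Z/2,  H_2 = 0.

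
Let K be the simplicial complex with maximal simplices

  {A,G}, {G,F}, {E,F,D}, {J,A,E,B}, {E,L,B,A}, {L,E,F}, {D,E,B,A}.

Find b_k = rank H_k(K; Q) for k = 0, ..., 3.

Order the vertices as A < B < D < E < F < G < J < L. Listing each simplex with vertices in this order, K has dimension 3 with simplices:

  0-simplices (8): A, B, D, E, F, G, J, L
  1-simplices (17): AB, AD, AE, AG, AJ, AL, BD, BE, BJ, BL, DE, DF, EF, EJ, EL, FG, FL
  2-simplices (12): ABD, ABE, ABJ, ABL, ADE, AEJ, AEL, BDE, BEJ, BEL, DEF, EFL
  3-simplices (3): ABDE, ABEJ, ABEL

Hence C_0 ≅ Z^8, C_1 ≅ Z^17, C_2 ≅ Z^12, C_3 ≅ Z^3.

Boundary ∂_1: C_1 → C_0 is given by ∂[p,q] = [q] − [p].
This gives a 8×17 integer matrix of rank 7; reducing to Smith normal form yields diagonal entries (1,1,1,1,1,1,1).

∂_2: C_2 → C_1 maps a triangle to the signed sum of its edges. For instance
  ∂ADE = DE − AE + AD,
  ∂DEF = EF − DF + DE.
The 17×12 boundary matrix has rank 9 and Smith normal form diag(1,1,1,1,1,1,1,1,1).

∂_3: C_3 → C_2 sends each 3-simplex σ to the alternating sum Σ_i (−1)^i (σ with its i-th vertex removed). For instance
  ∂ABEJ = BEJ − AEJ + ABJ − ABE,
  ∂ABEL = BEL − AEL + ABL − ABE.
The 12×3 boundary matrix has rank 3 and Smith normal form diag(1,1,1).

Now H_k = ker ∂_k / im ∂_{k+1}, so:

  H_0: rank C_0 − rank ∂_1 = 8 − 7 = 1, and the invariant factors of ∂_1 are all 1, so H_0 = Z.
  H_1: rank ker ∂_1 − rank ∂_2 = (17 − 7) − 9 = 1, and the invariant factors of ∂_2 are all 1, so H_1 = Z.
  H_2: rank ker ∂_2 − rank ∂_3 = (12 − 9) − 3 = 0, and the invariant factors of ∂_3 are all 1, so H_2 = 0.
  H_3: rank ker ∂_3 − rank ∂_4 = (3 − 3) − 0 = 0, and there is no ∂_4, so H_3 = 0.

As a check, the Euler characteristic is 8 − 17 + 12 − 3 = 0, which agrees with 1 − 1 + 0 − 0 = 0.

Hence the Betti numbers are b_0 = 1, b_1 = 1, b_2 = 0, b_3 = 0.

b_0 = 1, b_1 = 1, b_2 = 0, b_3 = 0.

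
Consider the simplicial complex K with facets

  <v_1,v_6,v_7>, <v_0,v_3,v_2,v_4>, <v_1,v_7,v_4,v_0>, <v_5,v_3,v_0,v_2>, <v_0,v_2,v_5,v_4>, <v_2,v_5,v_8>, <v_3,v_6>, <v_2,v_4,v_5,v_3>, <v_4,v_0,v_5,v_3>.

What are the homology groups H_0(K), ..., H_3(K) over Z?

We work with the vertex ordering v_0 < v_1 < v_2 < v_3 < v_4 < v_5 < v_6 < v_7 < v_8. The simplices of K, each written with vertices in increasing order, are:

  0-simplices (9): [v_0], [v_1], [v_2], [v_3], [v_4], [v_5], [v_6], [v_7], [v_8]
  1-simplices (20): (20 of them)
  2-simplices (16): (16 of them)
  3-simplices (6): [v_0,v_1,v_4,v_7], [v_0,v_2,v_3,v_4], [v_0,v_2,v_3,v_5], [v_0,v_2,v_4,v_5], [v_0,v_3,v_4,v_5], [v_2,v_3,v_4,v_5]

giving chain groups C_0 ≅ Z^9, C_1 ≅ Z^20, C_2 ≅ Z^16, C_3 ≅ Z^6.

∂_1: C_1 → C_0 sends each edge [p,q] (with p < q) to q − p.
This gives a 9×20 integer matrix of rank 8; reducing to Smith normal form yields diagonal entries (1,1,1,1,1,1,1,1).

Boundary ∂_2: C_2 → C_1 maps a triangle to the signed sum of its edges. For instance
  ∂[v_2,v_4,v_5] = [v_4,v_5] − [v_2,v_5] + [v_2,v_4],
  ∂[v_0,v_3,v_5] = [v_3,v_5] − [v_0,v_5] + [v_0,v_3].
The 20×16 boundary matrix has rank 11 and Smith normal form diag(1,1,1,1,1,1,1,1,1,1,1).

Boundary ∂_3: C_3 → C_2 sends each 3-simplex σ to the alternating sum Σ_i (−1)^i (σ with its i-th vertex removed). For instance
  ∂[v_2,v_3,v_4,v_5] = [v_3,v_4,v_5] − [v_2,v_4,v_5] + [v_2,v_3,v_5] − [v_2,v_3,v_4],
  ∂[v_0,v_2,v_4,v_5] = [v_2,v_4,v_5] − [v_0,v_4,v_5] + [v_0,v_2,v_5] − [v_0,v_2,v_4].
The 16×6 boundary matrix has rank 5 and Smith normal form diag(1,1,1,1,1).

Computing H_k = (kernel of ∂_k) / (image of ∂_{k+1}):

  H_0: rank C_0 − rank ∂_1 = 9 − 8 = 1, and the invariant factors of ∂_1 are all 1, so H_0 ≅ Z.
  H_1: rank ker ∂_1 − rank ∂_2 = (20 − 8) − 11 = 1, and the invariant factors of ∂_2 are all 1, so H_1 ≅ Z.
  H_2: rank ker ∂_2 − rank ∂_3 = (16 − 11) − 5 = 0, and the invariant factors of ∂_3 are all 1, so H_2 ≅ 0.
  H_3: rank ker ∂_3 − rank ∂_4 = (6 − 5) − 0 = 1, and there is no ∂_4, so H_3 ≅ Z.

As a check, the Euler characteristic is 9 − 20 + 16 − 6 = -1, which agrees with 1 − 1 + 0 − 1 = -1.

H_0 = Z,  H_1 = Z,  H_2 = 0,  H_3 = Z.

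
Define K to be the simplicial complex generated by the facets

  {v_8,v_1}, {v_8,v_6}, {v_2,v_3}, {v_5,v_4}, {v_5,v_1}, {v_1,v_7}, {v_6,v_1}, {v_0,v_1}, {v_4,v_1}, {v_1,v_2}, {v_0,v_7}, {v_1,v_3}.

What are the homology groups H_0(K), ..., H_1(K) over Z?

H_0 ≅ Z,  H_1 ≅ Z^4.

We work with the vertex ordering v_0 < v_1 < v_2 < v_3 < v_4 < v_5 < v_6 < v_7 < v_8. The simplices of K, each written with vertices in increasing order, are:

  0-simplices (9): [v_0], [v_1], [v_2], [v_3], [v_4], [v_5], [v_6], [v_7], [v_8]
  1-simplices (12): [v_0,v_1], [v_0,v_7], [v_1,v_2], [v_1,v_3], [v_1,v_4], [v_1,v_5], [v_1,v_6], [v_1,v_7], [v_1,v_8], [v_2,v_3], [v_4,v_5], [v_6,v_8]

Hence C_0 ≅ Z^9, C_1 ≅ Z^12.

Boundary ∂_1: C_1 → C_0 sends each edge [p,q] (with p < q) to q − p.
This gives a 9×12 integer matrix of rank 8; reducing to Smith normal form yields diagonal entries (1,1,1,1,1,1,1,1).

Now H_k = ker ∂_k / im ∂_{k+1}, so:

  H_0: rank C_0 − rank ∂_1 = 9 − 8 = 1, and the invariant factors of ∂_1 are all 1, so H_0 ≅ Z.
  H_1: rank ker ∂_1 − rank ∂_2 = (12 − 8) − 0 = 4, and there is no ∂_2, so H_1 ≅ Z^4.

As a check, the Euler characteristic is 9 − 12 = -3, which agrees with 1 − 4 = -3.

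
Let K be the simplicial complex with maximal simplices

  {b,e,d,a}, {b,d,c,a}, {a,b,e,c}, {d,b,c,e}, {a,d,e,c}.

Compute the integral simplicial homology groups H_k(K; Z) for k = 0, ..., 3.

H_0 ≅ Z,  H_1 = 0,  H_2 = 0,  H_3 ≅ Z.

Order the vertices as a < b < c < d < e. Listing each simplex with vertices in this order, K has dimension 3 with simplices:

  0-simplices (5): a, b, c, d, e
  1-simplices (10): ab, ac, ad, ae, bc, bd, be, cd, ce, de
  2-simplices (10): abc, abd, abe, acd, ace, ade, bcd, bce, bde, cde
  3-simplices (5): abcd, abce, abde, acde, bcde

giving chain groups C_0 ≅ Z^5, C_1 ≅ Z^10, C_2 ≅ Z^10, C_3 ≅ Z^5.

Boundary ∂_1: C_1 → C_0 sends each edge [p,q] (with p < q) to q − p. For instance
  ∂bd = d − b.
The resulting 5×10 matrix has rank 4, and its Smith normal form has invariant factors (1,1,1,1).

Boundary ∂_2: C_2 → C_1 acts by ∂[p,q,r] = [q,r] − [p,r] + [p,q]. For instance
  ∂ace = ce − ae + ac,
  ∂bcd = cd − bd + bc.
As a 10×10 matrix over Z this has rank 6, with invariant factors (1,1,1,1,1,1).

The boundary map ∂_3: C_3 → C_2 sends each 3-simplex σ to the alternating sum Σ_i (−1)^i (σ with its i-th vertex removed). For instance
  ∂abde = bde − ade + abe − abd,
  ∂abcd = bcd − acd + abd − abc.
This gives a 10×5 integer matrix of rank 4; reducing to Smith normal form yields diagonal entries (1,1,1,1).

Reading off H_k = ker ∂_k / im ∂_{k+1}:

  H_0: rank C_0 − rank ∂_1 = 5 − 4 = 1, and the invariant factors of ∂_1 are all 1, so H_0 = Z.
  H_1: rank ker ∂_1 − rank ∂_2 = (10 − 4) − 6 = 0, and the invariant factors of ∂_2 are all 1, so H_1 = 0.
  H_2: rank ker ∂_2 − rank ∂_3 = (10 − 6) − 4 = 0, and the invariant factors of ∂_3 are all 1, so H_2 = 0.
  H_3: rank ker ∂_3 − rank ∂_4 = (5 − 4) − 0 = 1, and there is no ∂_4, so H_3 = Z.

As a check, the Euler characteristic is 5 − 10 + 10 − 5 = 0, which agrees with 1 − 0 + 0 − 1 = 0.
(K is a triangulation of the 3-sphere S^3.)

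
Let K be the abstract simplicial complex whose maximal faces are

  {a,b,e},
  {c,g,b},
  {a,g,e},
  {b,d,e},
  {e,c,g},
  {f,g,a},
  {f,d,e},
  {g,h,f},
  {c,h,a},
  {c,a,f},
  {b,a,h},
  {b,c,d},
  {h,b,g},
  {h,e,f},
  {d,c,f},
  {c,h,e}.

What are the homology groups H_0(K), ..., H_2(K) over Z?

H_0 ≅ Z,  H_1 ≅ Z^2,  H_2 ≅ Z.

K has 8 vertices, 24 edges, 16 triangles.
rank ∂_0 = 0, rank ∂_1 = 7 ⇒ b_0 = 8 − 0 − 7 = 1; all invariant factors of ∂_1 are 1 so no torsion. So H_0 = Z.
rank ∂_1 = 7, rank ∂_2 = 15 ⇒ b_1 = 24 − 7 − 15 = 2; all invariant factors of ∂_2 are 1 so no torsion. So H_1 = Z^2.
rank ∂_2 = 15, rank ∂_3 = 0 ⇒ b_2 = 16 − 15 − 0 = 1. So H_2 = Z.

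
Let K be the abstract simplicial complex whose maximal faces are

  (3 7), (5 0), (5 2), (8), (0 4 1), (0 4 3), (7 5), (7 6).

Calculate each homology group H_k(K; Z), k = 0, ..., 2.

H_0 = Z^2,  H_1 = Z,  H_2 = 0.

Fix the vertex order 0 < 1 < 2 < 3 < 4 < 5 < 6 < 7 < 8 and write every simplex with vertices in increasing order. Then dim K = 2 and the simplices of K are:

  0-simplices (9): [0], [1], [2], [3], [4], [5], [6], [7], [8]
  1-simplices (10): [0,1], [0,3], [0,4], [0,5], [1,4], [2,5], [3,4], [3,7], [5,7], [6,7]
  2-simplices (2): [0,1,4], [0,3,4]

giving chain groups C_0 ≅ Z^9, C_1 ≅ Z^10, C_2 ≅ Z^2.

The boundary map ∂_1: C_1 → C_0 is given by ∂[p,q] = [q] − [p]. For instance
  ∂[0,3] = [3] − [0].
The resulting 9×10 matrix has rank 7, and its Smith normal form has invariant factors (1,1,1,1,1,1,1).

∂_2: C_2 → C_1 acts by ∂[p,q,r] = [q,r] − [p,r] + [p,q]. For instance
  ∂[0,1,4] = [1,4] − [0,4] + [0,1],
  ∂[0,3,4] = [3,4] − [0,4] + [0,3].
The 10×2 boundary matrix has rank 2 and Smith normal form diag(1,1).

From H_k ≅ ker(∂_k) / im(∂_{k+1}) we obtain:

  H_0: rank C_0 − rank ∂_1 = 9 − 7 = 2, and the invariant factors of ∂_1 are all 1, so H_0 = Z^2.
  H_1: rank ker ∂_1 − rank ∂_2 = (10 − 7) − 2 = 1, and the invariant factors of ∂_2 are all 1, so H_1 = Z.
  H_2: rank ker ∂_2 − rank ∂_3 = (2 − 2) − 0 = 0, and there is no ∂_3, so H_2 = 0.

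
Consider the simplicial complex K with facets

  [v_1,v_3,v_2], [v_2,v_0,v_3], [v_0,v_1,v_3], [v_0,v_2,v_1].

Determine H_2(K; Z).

Order the vertices as v_0 < v_1 < v_2 < v_3. Listing each simplex with vertices in this order, K has dimension 2 with simplices:

  0-simplices (4): [v_0], [v_1], [v_2], [v_3]
  1-simplices (6): [v_0,v_1], [v_0,v_2], [v_0,v_3], [v_1,v_2], [v_1,v_3], [v_2,v_3]
  2-simplices (4): [v_0,v_1,v_2], [v_0,v_1,v_3], [v_0,v_2,v_3], [v_1,v_2,v_3]

giving chain groups C_0 ≅ Z^4, C_1 ≅ Z^6, C_2 ≅ Z^4.

The boundary map ∂_1: C_1 → C_0 is given by ∂[p,q] = [q] − [p].
As a 4×6 matrix over Z this has rank 3, with invariant factors (1,1,1).

Boundary ∂_2: C_2 → C_1 sends each 2-simplex [p,q,r] to [q,r] − [p,r] + [p,q]. For instance
  ∂[v_0,v_2,v_3] = [v_2,v_3] − [v_0,v_3] + [v_0,v_2],
  ∂[v_1,v_2,v_3] = [v_2,v_3] − [v_1,v_3] + [v_1,v_2].
As a 6×4 matrix over Z this has rank 3, with invariant factors (1,1,1).

Computing H_k = (kernel of ∂_k) / (image of ∂_{k+1}):

  H_2: rank ker ∂_2 − rank ∂_3 = (4 − 3) − 0 = 1, and there is no ∂_3, so H_2 = Z.

H_2 ≅ Z.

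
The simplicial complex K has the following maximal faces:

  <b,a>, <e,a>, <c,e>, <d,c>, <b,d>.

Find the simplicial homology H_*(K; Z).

H_0 = Z,  H_1 = Z.

We work with the vertex ordering a < b < c < d < e. The simplices of K, each written with vertices in increasing order, are:

  0-simplices (5): a, b, c, d, e
  1-simplices (5): ab, ae, bd, cd, ce

so the chain groups are C_0 ≅ Z^5, C_1 ≅ Z^5.

The boundary map ∂_1: C_1 → C_0 sends each edge [p,q] (with p < q) to q − p. For instance
  ∂cd = d − c.
The resulting 5×5 matrix has rank 4, and its Smith normal form has invariant factors (1,1,1,1).

Computing H_k = (kernel of ∂_k) / (image of ∂_{k+1}):

  H_0: rank C_0 − rank ∂_1 = 5 − 4 = 1, and the invariant factors of ∂_1 are all 1, so H_0 ≅ Z.
  H_1: rank ker ∂_1 − rank ∂_2 = (5 − 4) − 0 = 1, and there is no ∂_2, so H_1 ≅ Z.

(K is a triangulation of the circle S^1.)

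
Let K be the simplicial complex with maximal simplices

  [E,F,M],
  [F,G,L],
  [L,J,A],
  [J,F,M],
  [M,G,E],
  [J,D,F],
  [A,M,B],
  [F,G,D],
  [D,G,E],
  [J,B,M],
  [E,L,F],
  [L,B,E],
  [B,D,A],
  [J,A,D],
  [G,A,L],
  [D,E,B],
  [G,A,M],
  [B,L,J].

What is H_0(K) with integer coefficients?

Fix the vertex order A < B < D < E < F < G < J < L < M and write every simplex with vertices in increasing order. Then dim K = 2 and the simplices of K are:

  0-simplices (9): A, B, D, E, F, G, J, L, M
  1-simplices (27): AB, AD, AG, AJ, AL, AM, BD, BE, BJ, BL, BM, DE, DF, DG, DJ, EF, EG, EL, EM, FG, FJ, FL, FM, GL, GM, JL, JM
  2-simplices (18): ABD, ABM, ADJ, AGL, AGM, AJL, BDE, BEL, BJL, BJM, DEG, DFG, DFJ, EFL, EFM, EGM, FGL, FJM

giving chain groups C_0 ≅ Z^9, C_1 ≅ Z^27, C_2 ≅ Z^18.

The boundary map ∂_1: C_1 → C_0 is given by ∂[p,q] = [q] − [p]. For instance
  ∂BL = L − B.
The resulting 9×27 matrix has rank 8, and its Smith normal form has invariant factors (1,1,1,1,1,1,1,1).

The boundary map ∂_2: C_2 → C_1 maps a triangle to the signed sum of its edges. For instance
  ∂ABM = BM − AM + AB,
  ∂DFG = FG − DG + DF.
The 27×18 boundary matrix has rank 18 and Smith normal form diag(1,1,1,1,1,1,1,1,1,1,1,1,1,1,1,1,1,2).

From H_k ≅ ker(∂_k) / im(∂_{k+1}) we obtain:

  H_0: rank C_0 − rank ∂_1 = 9 − 8 = 1, and the invariant factors of ∂_1 are all 1, so H_0 ≅ Z.

(K is a triangulation of the Klein bottle.)

H_0 ≅ Z.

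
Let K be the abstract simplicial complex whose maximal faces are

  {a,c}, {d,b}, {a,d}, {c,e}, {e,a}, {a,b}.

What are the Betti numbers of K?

We work with the vertex ordering a < b < c < d < e. The simplices of K, each written with vertices in increasing order, are:

  0-simplices (5): a, b, c, d, e
  1-simplices (6): ab, ac, ad, ae, bd, ce

so the chain groups are C_0 ≅ Z^5, C_1 ≅ Z^6.

Boundary ∂_1: C_1 → C_0 is given by ∂[p,q] = [q] − [p].
The resulting 5×6 matrix has rank 4, and its Smith normal form has invariant factors (1,1,1,1).

Reading off H_k = ker ∂_k / im ∂_{k+1}:

  H_0: rank C_0 − rank ∂_1 = 5 − 4 = 1, and the invariant factors of ∂_1 are all 1, so H_0 ≅ Z.
  H_1: rank ker ∂_1 − rank ∂_2 = (6 − 4) − 0 = 2, and there is no ∂_2, so H_1 ≅ Z^2.

(K is a triangulation of a wedge of 2 circles.)

Hence the Betti numbers are b_0 = 1, b_1 = 2.

b_0 = 1, b_1 = 2.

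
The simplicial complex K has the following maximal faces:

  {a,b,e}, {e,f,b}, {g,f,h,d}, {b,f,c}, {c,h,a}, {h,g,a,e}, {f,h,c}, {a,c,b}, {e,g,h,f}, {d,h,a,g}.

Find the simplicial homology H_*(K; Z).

Order the vertices as a < b < c < d < e < f < g < h. Listing each simplex with vertices in this order, K has dimension 3 with simplices:

  0-simplices (8): a, b, c, d, e, f, g, h
  1-simplices (20): ab, ac, ad, ae, ag, ah, bc, be, bf, cf, ch, df, dg, dh, ef, eg, eh, fg, fh, gh
  2-simplices (18): abc, abe, ach, adg, adh, aeg, aeh, agh, bcf, bef, cfh, dfg, dfh, dgh, efg, efh, egh, fgh
  3-simplices (4): adgh, aegh, dfgh, efgh

Hence C_0 ≅ Z^8, C_1 ≅ Z^20, C_2 ≅ Z^18, C_3 ≅ Z^4.

∂_1: C_1 → C_0 maps an edge to its endpoints' difference, ∂[p,q] = q − p.
As a 8×20 matrix over Z this has rank 7, with invariant factors (1,1,1,1,1,1,1).

The boundary map ∂_2: C_2 → C_1 sends each 2-simplex [p,q,r] to [q,r] − [p,r] + [p,q]. For instance
  ∂dfg = fg − dg + df,
  ∂bcf = cf − bf + bc.
This gives a 20×18 integer matrix of rank 13; reducing to Smith normal form yields diagonal entries (1,1,1,1,1,1,1,1,1,1,1,1,1).

Boundary ∂_3: C_3 → C_2 sends each 3-simplex σ to the alternating sum Σ_i (−1)^i (σ with its i-th vertex removed). For instance
  ∂adgh = dgh − agh + adh − adg,
  ∂aegh = egh − agh + aeh − aeg.
This gives a 18×4 integer matrix of rank 4; reducing to Smith normal form yields diagonal entries (1,1,1,1).

Computing H_k = (kernel of ∂_k) / (image of ∂_{k+1}):

  H_0: rank C_0 − rank ∂_1 = 8 − 7 = 1, and the invariant factors of ∂_1 are all 1, so H_0 ≅ Z.
  H_1: rank ker ∂_1 − rank ∂_2 = (20 − 7) − 13 = 0, and the invariant factors of ∂_2 are all 1, so H_1 ≅ 0.
  H_2: rank ker ∂_2 − rank ∂_3 = (18 − 13) − 4 = 1, and the invariant factors of ∂_3 are all 1, so H_2 ≅ Z.
  H_3: rank ker ∂_3 − rank ∂_4 = (4 − 4) − 0 = 0, and there is no ∂_4, so H_3 ≅ 0.

H_0 = Z,  H_1 = 0,  H_2 = Z,  H_3 = 0.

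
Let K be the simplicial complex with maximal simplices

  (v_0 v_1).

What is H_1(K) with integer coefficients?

Order the vertices as v_0 < v_1. Listing each simplex with vertices in this order, K has dimension 1 with simplices:

  0-simplices (2): [v_0], [v_1]
  1-simplices (1): [v_0,v_1]

Hence C_0 ≅ Z^2, C_1 ≅ Z^1.

Boundary ∂_1: C_1 → C_0 sends each edge [p,q] (with p < q) to q − p.
The 2×1 boundary matrix has rank 1 and Smith normal form diag(1).

Computing H_k = (kernel of ∂_k) / (image of ∂_{k+1}):

  H_1: rank ker ∂_1 − rank ∂_2 = (1 − 1) − 0 = 0, and there is no ∂_2, so H_1 ≅ 0.

H_1 ≅ 0.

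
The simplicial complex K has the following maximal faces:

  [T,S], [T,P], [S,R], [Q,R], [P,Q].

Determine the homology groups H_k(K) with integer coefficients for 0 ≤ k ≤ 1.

H_0 ≅ Z,  H_1 ≅ Z.

Fix the vertex order P < Q < R < S < T and write every simplex with vertices in increasing order. Then dim K = 1 and the simplices of K are:

  0-simplices (5): P, Q, R, S, T
  1-simplices (5): PQ, PT, QR, RS, ST

giving chain groups C_0 ≅ Z^5, C_1 ≅ Z^5.

The boundary map ∂_1: C_1 → C_0 maps an edge to its endpoints' difference, ∂[p,q] = q − p. For instance
  ∂RS = S − R.
The resulting 5×5 matrix has rank 4, and its Smith normal form has invariant factors (1,1,1,1).

Now H_k = ker ∂_k / im ∂_{k+1}, so:

  H_0: rank C_0 − rank ∂_1 = 5 − 4 = 1, and the invariant factors of ∂_1 are all 1, so H_0 ≅ Z.
  H_1: rank ker ∂_1 − rank ∂_2 = (5 − 4) − 0 = 1, and there is no ∂_2, so H_1 ≅ Z.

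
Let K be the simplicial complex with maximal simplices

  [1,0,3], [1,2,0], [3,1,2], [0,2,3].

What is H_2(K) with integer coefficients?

H_2 ≅ Z.

Fix the vertex order 0 < 1 < 2 < 3 and write every simplex with vertices in increasing order. Then dim K = 2 and the simplices of K are:

  0-simplices (4): [0], [1], [2], [3]
  1-simplices (6): [0,1], [0,2], [0,3], [1,2], [1,3], [2,3]
  2-simplices (4): [0,1,2], [0,1,3], [0,2,3], [1,2,3]

Hence C_0 ≅ Z^4, C_1 ≅ Z^6, C_2 ≅ Z^4.

∂_1: C_1 → C_0 sends each edge [p,q] (with p < q) to q − p. For instance
  ∂[2,3] = [3] − [2].
This gives a 4×6 integer matrix of rank 3; reducing to Smith normal form yields diagonal entries (1,1,1).

Boundary ∂_2: C_2 → C_1 sends each 2-simplex [p,q,r] to [q,r] − [p,r] + [p,q]. For instance
  ∂[0,1,3] = [1,3] − [0,3] + [0,1],
  ∂[0,1,2] = [1,2] − [0,2] + [0,1].
This gives a 6×4 integer matrix of rank 3; reducing to Smith normal form yields diagonal entries (1,1,1).

Computing H_k = (kernel of ∂_k) / (image of ∂_{k+1}):

  H_2: rank ker ∂_2 − rank ∂_3 = (4 − 3) − 0 = 1, and there is no ∂_3, so H_2 = Z.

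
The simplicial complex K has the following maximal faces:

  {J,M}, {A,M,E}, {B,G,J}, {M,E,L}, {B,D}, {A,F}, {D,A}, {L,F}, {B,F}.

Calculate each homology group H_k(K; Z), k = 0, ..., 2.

Take the total order A < B < D < E < F < G < J < L < M on the vertex set. Then K (dimension 2) consists of the simplices:

  0-simplices (9): A, B, D, E, F, G, J, L, M
  1-simplices (14): AD, AE, AF, AM, BD, BF, BG, BJ, EL, EM, FL, GJ, JM, LM
  2-simplices (3): AEM, BGJ, ELM

Hence C_0 ≅ Z^9, C_1 ≅ Z^14, C_2 ≅ Z^3.

Boundary ∂_1: C_1 → C_0 is given by ∂[p,q] = [q] − [p]. For instance
  ∂AF = F − A.
This gives a 9×14 integer matrix of rank 8; reducing to Smith normal form yields diagonal entries (1,1,1,1,1,1,1,1).

The boundary map ∂_2: C_2 → C_1 sends each 2-simplex [p,q,r] to [q,r] − [p,r] + [p,q]. For instance
  ∂BGJ = GJ − BJ + BG,
  ∂ELM = LM − EM + EL.
This gives a 14×3 integer matrix of rank 3; reducing to Smith normal form yields diagonal entries (1,1,1).

Reading off H_k = ker ∂_k / im ∂_{k+1}:

  H_0: rank C_0 − rank ∂_1 = 9 − 8 = 1, and the invariant factors of ∂_1 are all 1, so H_0 ≅ Z.
  H_1: rank ker ∂_1 − rank ∂_2 = (14 − 8) − 3 = 3, and the invariant factors of ∂_2 are all 1, so H_1 ≅ Z^3.
  H_2: rank ker ∂_2 − rank ∂_3 = (3 − 3) − 0 = 0, and there is no ∂_3, so H_2 ≅ 0.

As a check, the Euler characteristic is 9 − 14 + 3 = -2, which agrees with 1 − 3 + 0 = -2.

H_0 = Z,  H_1 = Z^3,  H_2 = 0.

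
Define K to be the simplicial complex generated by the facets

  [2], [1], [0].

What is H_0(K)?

H_0 ≅ Z^3.

We work with the vertex ordering 0 < 1 < 2. The simplices of K, each written with vertices in increasing order, are:

  0-simplices (3): [0], [1], [2]

so the chain groups are C_0 ≅ Z^3.

Computing H_k = (kernel of ∂_k) / (image of ∂_{k+1}):

  H_0: rank C_0 − rank ∂_1 = 3 − 0 = 3, and there is no ∂_1, so H_0 ≅ Z^3.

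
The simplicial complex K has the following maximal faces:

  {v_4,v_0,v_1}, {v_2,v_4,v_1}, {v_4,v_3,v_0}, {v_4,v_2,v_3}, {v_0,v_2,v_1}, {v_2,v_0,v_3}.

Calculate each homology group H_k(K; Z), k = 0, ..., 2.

Fix the vertex order v_0 < v_1 < v_2 < v_3 < v_4 and write every simplex with vertices in increasing order. Then dim K = 2 and the simplices of K are:

  0-simplices (5): [v_0], [v_1], [v_2], [v_3], [v_4]
  1-simplices (9): [v_0,v_1], [v_0,v_2], [v_0,v_3], [v_0,v_4], [v_1,v_2], [v_1,v_4], [v_2,v_3], [v_2,v_4], [v_3,v_4]
  2-simplices (6): [v_0,v_1,v_2], [v_0,v_1,v_4], [v_0,v_2,v_3], [v_0,v_3,v_4], [v_1,v_2,v_4], [v_2,v_3,v_4]

giving chain groups C_0 ≅ Z^5, C_1 ≅ Z^9, C_2 ≅ Z^6.

The boundary map ∂_1: C_1 → C_0 maps an edge to its endpoints' difference, ∂[p,q] = q − p. For instance
  ∂[v_1,v_4] = [v_4] − [v_1].
As a 5×9 matrix over Z this has rank 4, with invariant factors (1,1,1,1).

∂_2: C_2 → C_1 acts by ∂[p,q,r] = [q,r] − [p,r] + [p,q]. For instance
  ∂[v_2,v_3,v_4] = [v_3,v_4] − [v_2,v_4] + [v_2,v_3],
  ∂[v_0,v_3,v_4] = [v_3,v_4] − [v_0,v_4] + [v_0,v_3].
As a 9×6 matrix over Z this has rank 5, with invariant factors (1,1,1,1,1).

Reading off H_k = ker ∂_k / im ∂_{k+1}:

  H_0: rank C_0 − rank ∂_1 = 5 − 4 = 1, and the invariant factors of ∂_1 are all 1, so H_0 ≅ Z.
  H_1: rank ker ∂_1 − rank ∂_2 = (9 − 4) − 5 = 0, and the invariant factors of ∂_2 are all 1, so H_1 ≅ 0.
  H_2: rank ker ∂_2 − rank ∂_3 = (6 − 5) − 0 = 1, and there is no ∂_3, so H_2 ≅ Z.

As a check, the Euler characteristic is 5 − 9 + 6 = 2, which agrees with 1 − 0 + 1 = 2.
(K is a triangulation of the 2-sphere S^2.)

H_0 = Z,  H_1 = 0,  H_2 = Z.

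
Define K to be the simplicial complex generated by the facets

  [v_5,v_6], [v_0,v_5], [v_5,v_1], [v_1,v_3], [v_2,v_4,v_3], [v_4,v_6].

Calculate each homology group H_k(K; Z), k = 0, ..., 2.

Fix the vertex order v_0 < v_1 < v_2 < v_3 < v_4 < v_5 < v_6 and write every simplex with vertices in increasing order. Then dim K = 2 and the simplices of K are:

  0-simplices (7): [v_0], [v_1], [v_2], [v_3], [v_4], [v_5], [v_6]
  1-simplices (8): [v_0,v_5], [v_1,v_3], [v_1,v_5], [v_2,v_3], [v_2,v_4], [v_3,v_4], [v_4,v_6], [v_5,v_6]
  2-simplices (1): [v_2,v_3,v_4]

Hence C_0 ≅ Z^7, C_1 ≅ Z^8, C_2 ≅ Z^1.

Boundary ∂_1: C_1 → C_0 sends each edge [p,q] (with p < q) to q − p.
This gives a 7×8 integer matrix of rank 6; reducing to Smith normal form yields diagonal entries (1,1,1,1,1,1).

The boundary map ∂_2: C_2 → C_1 sends each 2-simplex [p,q,r] to [q,r] − [p,r] + [p,q]. For instance
  ∂[v_2,v_3,v_4] = [v_3,v_4] − [v_2,v_4] + [v_2,v_3].
The resulting 8×1 matrix has rank 1, and its Smith normal form has invariant factors (1).

From H_k ≅ ker(∂_k) / im(∂_{k+1}) we obtain:

  H_0: rank C_0 − rank ∂_1 = 7 − 6 = 1, and the invariant factors of ∂_1 are all 1, so H_0 ≅ Z.
  H_1: rank ker ∂_1 − rank ∂_2 = (8 − 6) − 1 = 1, and the invariant factors of ∂_2 are all 1, so H_1 ≅ Z.
  H_2: rank ker ∂_2 − rank ∂_3 = (1 − 1) − 0 = 0, and there is no ∂_3, so H_2 ≅ 0.

H_0 = Z,  H_1 = Z,  H_2 = 0.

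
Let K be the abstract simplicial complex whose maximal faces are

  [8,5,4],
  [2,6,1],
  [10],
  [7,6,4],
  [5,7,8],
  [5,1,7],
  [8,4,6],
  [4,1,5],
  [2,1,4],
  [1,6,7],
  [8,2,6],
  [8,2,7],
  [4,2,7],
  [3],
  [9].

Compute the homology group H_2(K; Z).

H_2 ≅ 0.

Order the vertices as 1 < 2 < 3 < 4 < 5 < 6 < 7 < 8 < 9 < 10. Listing each simplex with vertices in this order, K has dimension 2 with simplices:

  0-simplices (10): [1], [2], [3], [4], [5], [6], [7], [8], [9], [10]
  1-simplices (18): [1,2], [1,4], [1,5], [1,6], [1,7], [2,4], [2,6], [2,7], [2,8], [4,5], [4,6], [4,7], [4,8], [5,7], [5,8], [6,7], [6,8], [7,8]
  2-simplices (12): [1,2,4], [1,2,6], [1,4,5], [1,5,7], [1,6,7], [2,4,7], [2,6,8], [2,7,8], [4,5,8], [4,6,7], [4,6,8], [5,7,8]

so the chain groups are C_0 ≅ Z^10, C_1 ≅ Z^18, C_2 ≅ Z^12.

The boundary map ∂_1: C_1 → C_0 is given by ∂[p,q] = [q] − [p]. For instance
  ∂[2,4] = [4] − [2].
The 10×18 boundary matrix has rank 6 and Smith normal form diag(1,1,1,1,1,1).

The boundary map ∂_2: C_2 → C_1 acts by ∂[p,q,r] = [q,r] − [p,r] + [p,q]. For instance
  ∂[2,4,7] = [4,7] − [2,7] + [2,4],
  ∂[1,5,7] = [5,7] − [1,7] + [1,5].
The 18×12 boundary matrix has rank 12 and Smith normal form diag(1,1,1,1,1,1,1,1,1,1,1,2).

Computing H_k = (kernel of ∂_k) / (image of ∂_{k+1}):

  H_2: rank ker ∂_2 − rank ∂_3 = (12 − 12) − 0 = 0, and there is no ∂_3, so H_2 = 0.

(K is a triangulation of the disjoint union of the real projective plane RP^2 and a set of 3 points.)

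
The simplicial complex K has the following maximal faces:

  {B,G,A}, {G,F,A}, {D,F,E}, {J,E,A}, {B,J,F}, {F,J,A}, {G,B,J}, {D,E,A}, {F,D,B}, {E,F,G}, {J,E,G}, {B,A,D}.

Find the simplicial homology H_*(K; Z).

H_0 = Z,  H_1 = Z_2,  H_2 = 0.

Order the vertices as A < B < D < E < F < G < J. Listing each simplex with vertices in this order, K has dimension 2 with simplices:

  0-simplices (7): A, B, D, E, F, G, J
  1-simplices (18): AB, AD, AE, AF, AG, AJ, BD, BF, BG, BJ, DE, DF, EF, EG, EJ, FG, FJ, GJ
  2-simplices (12): ABD, ABG, ADE, AEJ, AFG, AFJ, BDF, BFJ, BGJ, DEF, EFG, EGJ

giving chain groups C_0 ≅ Z^7, C_1 ≅ Z^18, C_2 ≅ Z^12.

The boundary map ∂_1: C_1 → C_0 maps an edge to its endpoints' difference, ∂[p,q] = q − p.
The 7×18 boundary matrix has rank 6 and Smith normal form diag(1,1,1,1,1,1).

∂_2: C_2 → C_1 maps a triangle to the signed sum of its edges. For instance
  ∂ABG = BG − AG + AB,
  ∂AFJ = FJ − AJ + AF.
As a 18×12 matrix over Z this has rank 12, with invariant factors (1,1,1,1,1,1,1,1,1,1,1,2).

From H_k ≅ ker(∂_k) / im(∂_{k+1}) we obtain:

  H_0: rank C_0 − rank ∂_1 = 7 − 6 = 1, and the invariant factors of ∂_1 are all 1, so H_0 ≅ Z.
  H_1: rank ker ∂_1 − rank ∂_2 = (18 − 6) − 12 = 0, and ∂_2 has invariant factor 2 > 1, so H_1 ≅ Z_2.
  H_2: rank ker ∂_2 − rank ∂_3 = (12 − 12) − 0 = 0, and there is no ∂_3, so H_2 ≅ 0.

(K is a triangulation of the real projective plane RP^2.)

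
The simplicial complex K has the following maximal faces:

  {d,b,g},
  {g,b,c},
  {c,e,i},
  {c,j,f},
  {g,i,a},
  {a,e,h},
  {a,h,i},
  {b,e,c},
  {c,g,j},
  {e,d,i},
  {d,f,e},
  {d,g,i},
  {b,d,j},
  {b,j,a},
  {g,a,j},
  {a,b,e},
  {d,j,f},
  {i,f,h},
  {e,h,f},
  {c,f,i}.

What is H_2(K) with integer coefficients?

Take the total order a < b < c < d < e < f < g < h < i < j on the vertex set. Then K (dimension 2) consists of the simplices:

  0-simplices (10): a, b, c, d, e, f, g, h, i, j
  1-simplices (30): ab, ae, ag, ah, ai, aj, bc, bd, be, bg, bj, ce, cf, cg, ci, cj, de, df, dg, di, dj, ef, eh, ei, fh, fi, fj, gi, gj, hi
  2-simplices (20): abe, abj, aeh, agi, agj, ahi, bce, bcg, bdg, bdj, cei, cfi, cfj, cgj, def, dei, dfj, dgi, efh, fhi

Hence C_0 ≅ Z^10, C_1 ≅ Z^30, C_2 ≅ Z^20.

The boundary map ∂_1: C_1 → C_0 maps an edge to its endpoints' difference, ∂[p,q] = q − p. For instance
  ∂cf = f − c.
As a 10×30 matrix over Z this has rank 9, with invariant factors (1,1,1,1,1,1,1,1,1).

The boundary map ∂_2: C_2 → C_1 acts by ∂[p,q,r] = [q,r] − [p,r] + [p,q]. For instance
  ∂agj = gj − aj + ag,
  ∂cfj = fj − cj + cf.
The resulting 30×20 matrix has rank 20, and its Smith normal form has invariant factors (1,1,1,1,1,1,1,1,1,1,1,1,1,1,1,1,1,1,1,2).

Now H_k = ker ∂_k / im ∂_{k+1}, so:

  H_2: rank ker ∂_2 − rank ∂_3 = (20 − 20) − 0 = 0, and there is no ∂_3, so H_2 = 0.

H_2 ≅ 0.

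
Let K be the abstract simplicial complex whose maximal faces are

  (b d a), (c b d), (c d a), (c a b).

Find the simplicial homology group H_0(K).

H_0 ≅ Z.

Take the total order a < b < c < d on the vertex set. Then K (dimension 2) consists of the simplices:

  0-simplices (4): a, b, c, d
  1-simplices (6): ab, ac, ad, bc, bd, cd
  2-simplices (4): abc, abd, acd, bcd

giving chain groups C_0 ≅ Z^4, C_1 ≅ Z^6, C_2 ≅ Z^4.

∂_1: C_1 → C_0 maps an edge to its endpoints' difference, ∂[p,q] = q − p. For instance
  ∂bd = d − b.
This gives a 4×6 integer matrix of rank 3; reducing to Smith normal form yields diagonal entries (1,1,1).

Boundary ∂_2: C_2 → C_1 maps a triangle to the signed sum of its edges. For instance
  ∂bcd = cd − bd + bc,
  ∂abc = bc − ac + ab.
The resulting 6×4 matrix has rank 3, and its Smith normal form has invariant factors (1,1,1).

Now H_k = ker ∂_k / im ∂_{k+1}, so:

  H_0: rank C_0 − rank ∂_1 = 4 − 3 = 1, and the invariant factors of ∂_1 are all 1, so H_0 ≅ Z.

(K is a triangulation of the 2-sphere S^2.)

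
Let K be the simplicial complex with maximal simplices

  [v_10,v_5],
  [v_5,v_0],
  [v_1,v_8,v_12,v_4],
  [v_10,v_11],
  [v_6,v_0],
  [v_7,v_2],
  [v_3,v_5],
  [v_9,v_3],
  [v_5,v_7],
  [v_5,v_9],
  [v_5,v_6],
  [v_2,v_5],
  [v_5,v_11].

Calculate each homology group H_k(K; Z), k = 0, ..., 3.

H_0 = Z^2,  H_1 = Z^4,  H_2 = 0,  H_3 = 0.

Order the vertices as v_0 < v_1 < v_2 < v_3 < v_4 < v_5 < v_6 < v_7 < v_8 < v_9 < v_10 < v_11 < v_12. Listing each simplex with vertices in this order, K has dimension 3 with simplices:

  0-simplices (13): [v_0], [v_1], [v_2], [v_3], [v_4], [v_5], [v_6], [v_7], [v_8], [v_9], [v_10], [v_11], [v_12]
  1-simplices (18): (18 of them)
  2-simplices (4): [v_1,v_4,v_8], [v_1,v_4,v_12], [v_1,v_8,v_12], [v_4,v_8,v_12]
  3-simplices (1): [v_1,v_4,v_8,v_12]

so the chain groups are C_0 ≅ Z^13, C_1 ≅ Z^18, C_2 ≅ Z^4, C_3 ≅ Z^1.

The boundary map ∂_1: C_1 → C_0 sends each edge [p,q] (with p < q) to q − p.
This gives a 13×18 integer matrix of rank 11; reducing to Smith normal form yields diagonal entries (1,1,1,1,1,1,1,1,1,1,1).

∂_2: C_2 → C_1 acts by ∂[p,q,r] = [q,r] − [p,r] + [p,q]. For instance
  ∂[v_1,v_4,v_8] = [v_4,v_8] − [v_1,v_8] + [v_1,v_4],
  ∂[v_1,v_8,v_12] = [v_8,v_12] − [v_1,v_12] + [v_1,v_8].
This gives a 18×4 integer matrix of rank 3; reducing to Smith normal form yields diagonal entries (1,1,1).

The boundary map ∂_3: C_3 → C_2 sends each 3-simplex σ to the alternating sum Σ_i (−1)^i (σ with its i-th vertex removed). For instance
  ∂[v_1,v_4,v_8,v_12] = [v_4,v_8,v_12] − [v_1,v_8,v_12] + [v_1,v_4,v_12] − [v_1,v_4,v_8].
As a 4×1 matrix over Z this has rank 1, with invariant factors (1).

Computing H_k = (kernel of ∂_k) / (image of ∂_{k+1}):

  H_0: rank C_0 − rank ∂_1 = 13 − 11 = 2, and the invariant factors of ∂_1 are all 1, so H_0 = Z^2.
  H_1: rank ker ∂_1 − rank ∂_2 = (18 − 11) − 3 = 4, and the invariant factors of ∂_2 are all 1, so H_1 = Z^4.
  H_2: rank ker ∂_2 − rank ∂_3 = (4 − 3) − 1 = 0, and the invariant factors of ∂_3 are all 1, so H_2 = 0.
  H_3: rank ker ∂_3 − rank ∂_4 = (1 − 1) − 0 = 0, and there is no ∂_4, so H_3 = 0.

As a check, the Euler characteristic is 13 − 18 + 4 − 1 = -2, which agrees with 2 − 4 + 0 − 0 = -2.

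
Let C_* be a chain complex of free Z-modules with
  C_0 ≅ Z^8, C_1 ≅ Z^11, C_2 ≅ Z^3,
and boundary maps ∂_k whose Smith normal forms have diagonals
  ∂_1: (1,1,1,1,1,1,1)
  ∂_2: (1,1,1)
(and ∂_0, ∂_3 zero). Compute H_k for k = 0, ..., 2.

H_0: b_0 = 8 − 0 − 7 = 1; torsion from ∂_1 factors > 1: none. So H_0 ≅ Z.
H_1: b_1 = 11 − 7 − 3 = 1; torsion from ∂_2 factors > 1: none. So H_1 ≅ Z.
H_2: b_2 = 3 − 3 − 0 = 0; torsion from ∂_3 factors > 1: none. So H_2 ≅ 0.

H_0 ≅ Z,  H_1 ≅ Z,  H_2 = 0.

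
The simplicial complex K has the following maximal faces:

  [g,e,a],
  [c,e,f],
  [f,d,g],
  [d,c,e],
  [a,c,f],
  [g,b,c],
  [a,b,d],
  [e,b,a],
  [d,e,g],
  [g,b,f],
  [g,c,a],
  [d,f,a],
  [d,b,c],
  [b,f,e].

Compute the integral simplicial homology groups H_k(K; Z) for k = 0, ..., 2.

We work with the vertex ordering a < b < c < d < e < f < g. The simplices of K, each written with vertices in increasing order, are:

  0-simplices (7): a, b, c, d, e, f, g
  1-simplices (21): ab, ac, ad, ae, af, ag, bc, bd, be, bf, bg, cd, ce, cf, cg, de, df, dg, ef, eg, fg
  2-simplices (14): abd, abe, acf, acg, adf, aeg, bcd, bcg, bef, bfg, cde, cef, deg, dfg

so the chain groups are C_0 ≅ Z^7, C_1 ≅ Z^21, C_2 ≅ Z^14.

∂_1: C_1 → C_0 maps an edge to its endpoints' difference, ∂[p,q] = q − p. For instance
  ∂ab = b − a.
The 7×21 boundary matrix has rank 6 and Smith normal form diag(1,1,1,1,1,1).

∂_2: C_2 → C_1 acts by ∂[p,q,r] = [q,r] − [p,r] + [p,q]. For instance
  ∂dfg = fg − dg + df,
  ∂bcg = cg − bg + bc.
The resulting 21×14 matrix has rank 13, and its Smith normal form has invariant factors (1,1,1,1,1,1,1,1,1,1,1,1,1).

Reading off H_k = ker ∂_k / im ∂_{k+1}:

  H_0: rank C_0 − rank ∂_1 = 7 − 6 = 1, and the invariant factors of ∂_1 are all 1, so H_0 = Z.
  H_1: rank ker ∂_1 − rank ∂_2 = (21 − 6) − 13 = 2, and the invariant factors of ∂_2 are all 1, so H_1 = Z^2.
  H_2: rank ker ∂_2 − rank ∂_3 = (14 − 13) − 0 = 1, and there is no ∂_3, so H_2 = Z.

As a check, the Euler characteristic is 7 − 21 + 14 = 0, which agrees with 1 − 2 + 1 = 0.

H_0 ≅ Z,  H_1 ≅ Z^2,  H_2 ≅ Z.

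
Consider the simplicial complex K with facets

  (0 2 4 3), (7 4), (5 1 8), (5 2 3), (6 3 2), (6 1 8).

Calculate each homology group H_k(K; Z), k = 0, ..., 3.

H_0 = Z,  H_1 = Z,  H_2 = 0,  H_3 = 0.

Take the total order 0 < 1 < 2 < 3 < 4 < 5 < 6 < 7 < 8 on the vertex set. Then K (dimension 3) consists of the simplices:

  0-simplices (9): [0], [1], [2], [3], [4], [5], [6], [7], [8]
  1-simplices (16): [0,2], [0,3], [0,4], [1,5], [1,6], [1,8], [2,3], [2,4], [2,5], [2,6], [3,4], [3,5], [3,6], [4,7], [5,8], [6,8]
  2-simplices (8): [0,2,3], [0,2,4], [0,3,4], [1,5,8], [1,6,8], [2,3,4], [2,3,5], [2,3,6]
  3-simplices (1): [0,2,3,4]

giving chain groups C_0 ≅ Z^9, C_1 ≅ Z^16, C_2 ≅ Z^8, C_3 ≅ Z^1.

Boundary ∂_1: C_1 → C_0 maps an edge to its endpoints' difference, ∂[p,q] = q − p. For instance
  ∂[6,8] = [8] − [6].
This gives a 9×16 integer matrix of rank 8; reducing to Smith normal form yields diagonal entries (1,1,1,1,1,1,1,1).

∂_2: C_2 → C_1 maps a triangle to the signed sum of its edges. For instance
  ∂[2,3,5] = [3,5] − [2,5] + [2,3],
  ∂[1,6,8] = [6,8] − [1,8] + [1,6].
The 16×8 boundary matrix has rank 7 and Smith normal form diag(1,1,1,1,1,1,1).

∂_3: C_3 → C_2 sends each 3-simplex σ to the alternating sum Σ_i (−1)^i (σ with its i-th vertex removed). For instance
  ∂[0,2,3,4] = [2,3,4] − [0,3,4] + [0,2,4] − [0,2,3].
The 8×1 boundary matrix has rank 1 and Smith normal form diag(1).

Now H_k = ker ∂_k / im ∂_{k+1}, so:

  H_0: rank C_0 − rank ∂_1 = 9 − 8 = 1, and the invariant factors of ∂_1 are all 1, so H_0 ≅ Z.
  H_1: rank ker ∂_1 − rank ∂_2 = (16 − 8) − 7 = 1, and the invariant factors of ∂_2 are all 1, so H_1 ≅ Z.
  H_2: rank ker ∂_2 − rank ∂_3 = (8 − 7) − 1 = 0, and the invariant factors of ∂_3 are all 1, so H_2 ≅ 0.
  H_3: rank ker ∂_3 − rank ∂_4 = (1 − 1) − 0 = 0, and there is no ∂_4, so H_3 ≅ 0.

As a check, the Euler characteristic is 9 − 16 + 8 − 1 = 0, which agrees with 1 − 1 + 0 − 0 = 0.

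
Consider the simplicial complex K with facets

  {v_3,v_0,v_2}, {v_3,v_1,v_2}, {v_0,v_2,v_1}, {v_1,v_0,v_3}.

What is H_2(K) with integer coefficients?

We work with the vertex ordering v_0 < v_1 < v_2 < v_3. The simplices of K, each written with vertices in increasing order, are:

  0-simplices (4): [v_0], [v_1], [v_2], [v_3]
  1-simplices (6): [v_0,v_1], [v_0,v_2], [v_0,v_3], [v_1,v_2], [v_1,v_3], [v_2,v_3]
  2-simplices (4): [v_0,v_1,v_2], [v_0,v_1,v_3], [v_0,v_2,v_3], [v_1,v_2,v_3]

Hence C_0 ≅ Z^4, C_1 ≅ Z^6, C_2 ≅ Z^4.

The boundary map ∂_1: C_1 → C_0 maps an edge to its endpoints' difference, ∂[p,q] = q − p. For instance
  ∂[v_1,v_2] = [v_2] − [v_1].
The 4×6 boundary matrix has rank 3 and Smith normal form diag(1,1,1).

Boundary ∂_2: C_2 → C_1 acts by ∂[p,q,r] = [q,r] − [p,r] + [p,q]. For instance
  ∂[v_1,v_2,v_3] = [v_2,v_3] − [v_1,v_3] + [v_1,v_2],
  ∂[v_0,v_1,v_3] = [v_1,v_3] − [v_0,v_3] + [v_0,v_1].
As a 6×4 matrix over Z this has rank 3, with invariant factors (1,1,1).

From H_k ≅ ker(∂_k) / im(∂_{k+1}) we obtain:

  H_2: rank ker ∂_2 − rank ∂_3 = (4 − 3) − 0 = 1, and there is no ∂_3, so H_2 = Z.

H_2 = Z.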